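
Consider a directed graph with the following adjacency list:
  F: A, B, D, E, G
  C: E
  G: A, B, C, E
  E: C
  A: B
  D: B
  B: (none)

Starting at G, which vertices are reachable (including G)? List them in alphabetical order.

Start at G.
Its neighbours: A, B, C, E.
Nothing further is reachable.

A, B, C, E, G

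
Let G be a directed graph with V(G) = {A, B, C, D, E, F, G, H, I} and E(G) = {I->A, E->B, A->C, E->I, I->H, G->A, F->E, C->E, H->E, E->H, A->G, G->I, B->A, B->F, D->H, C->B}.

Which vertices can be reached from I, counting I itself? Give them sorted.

Start at I.
Its neighbours: A, H.
Then their neighbours: C, E, G.
Then next layer: B.
Then next layer: F.
Nothing further is reachable.

A, B, C, E, F, G, H, I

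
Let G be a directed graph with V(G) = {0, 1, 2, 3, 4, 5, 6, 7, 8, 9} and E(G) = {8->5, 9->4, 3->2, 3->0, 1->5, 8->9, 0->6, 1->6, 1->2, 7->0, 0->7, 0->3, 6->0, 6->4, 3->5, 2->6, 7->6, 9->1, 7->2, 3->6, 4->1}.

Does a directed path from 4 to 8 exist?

No

Explore from 4.
Distance 1: reach 1.
Distance 2: reach 2, 5, 6.
Distance 3: reach 0.
Distance 4: reach 3, 7.
The search from 4 is exhausted; no directed path reaches 8.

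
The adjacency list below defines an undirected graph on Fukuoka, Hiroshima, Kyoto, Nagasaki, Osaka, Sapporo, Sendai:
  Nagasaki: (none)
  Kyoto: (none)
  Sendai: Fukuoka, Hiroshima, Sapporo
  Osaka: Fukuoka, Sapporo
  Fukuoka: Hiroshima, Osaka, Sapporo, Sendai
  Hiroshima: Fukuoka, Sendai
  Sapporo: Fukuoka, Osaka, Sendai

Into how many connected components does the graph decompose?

3

From Fukuoka: component {Fukuoka, Hiroshima, Osaka, Sapporo, Sendai}.
From Kyoto: component {Kyoto}.
From Nagasaki: component {Nagasaki}.
That's 3 components.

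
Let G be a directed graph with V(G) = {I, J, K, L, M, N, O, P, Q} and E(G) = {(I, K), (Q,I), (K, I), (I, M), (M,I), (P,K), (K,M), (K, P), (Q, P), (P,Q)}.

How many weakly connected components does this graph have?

From I: component {I, K, M, P, Q}.
From J: component {J}.
From L: component {L}.
From N: component {N}.
From O: component {O}.
That's 5 components.

5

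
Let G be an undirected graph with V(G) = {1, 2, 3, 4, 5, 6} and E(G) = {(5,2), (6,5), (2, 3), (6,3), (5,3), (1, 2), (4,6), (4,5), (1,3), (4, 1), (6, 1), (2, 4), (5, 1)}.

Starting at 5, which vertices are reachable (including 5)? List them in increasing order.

1, 2, 3, 4, 5, 6

Start at 5.
Its neighbours: 1, 2, 3, 4, 6.
Every vertex is now reached.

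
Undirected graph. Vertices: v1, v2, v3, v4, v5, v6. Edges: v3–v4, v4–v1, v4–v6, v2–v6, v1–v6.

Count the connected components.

From v1: component {v1, v2, v3, v4, v6}.
From v5: component {v5}.
That's 2 components.

2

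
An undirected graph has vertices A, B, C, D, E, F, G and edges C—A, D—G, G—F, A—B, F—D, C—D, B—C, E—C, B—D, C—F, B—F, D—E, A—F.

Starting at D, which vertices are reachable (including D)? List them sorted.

Start at D.
Its neighbours: B, C, E, F, G.
Then their neighbours: A.
Every vertex is now reached.

A, B, C, D, E, F, G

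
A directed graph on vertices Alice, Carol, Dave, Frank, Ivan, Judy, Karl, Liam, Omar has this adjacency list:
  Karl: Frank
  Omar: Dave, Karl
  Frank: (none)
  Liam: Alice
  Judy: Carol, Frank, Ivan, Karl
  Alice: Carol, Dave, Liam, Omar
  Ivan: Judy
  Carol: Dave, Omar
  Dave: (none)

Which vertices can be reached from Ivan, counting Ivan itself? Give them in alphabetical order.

Start at Ivan.
Its neighbours: Judy.
Then their neighbours: Carol, Frank, Karl.
Then next layer: Dave, Omar.
Nothing further is reachable.

Carol, Dave, Frank, Ivan, Judy, Karl, Omar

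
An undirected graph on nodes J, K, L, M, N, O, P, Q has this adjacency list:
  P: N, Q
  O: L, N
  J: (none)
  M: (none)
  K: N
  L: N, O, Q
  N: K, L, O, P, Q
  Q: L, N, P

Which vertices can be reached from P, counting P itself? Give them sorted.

K, L, N, O, P, Q

Start at P.
Its neighbours: N, Q.
Then their neighbours: K, L, O.
Nothing further is reachable.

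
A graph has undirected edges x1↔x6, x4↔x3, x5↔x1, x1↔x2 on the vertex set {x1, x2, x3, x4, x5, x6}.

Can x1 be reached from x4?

No

Explore from x4.
Distance 1: reach x3.
The search is exhausted without reaching x1; it lies in a different component.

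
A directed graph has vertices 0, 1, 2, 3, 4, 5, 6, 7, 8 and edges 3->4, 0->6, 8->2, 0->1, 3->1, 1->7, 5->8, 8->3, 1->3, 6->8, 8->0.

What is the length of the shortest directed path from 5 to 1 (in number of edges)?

Distance 0: 5.
Distance 1: 8.
Distance 2: 0, 2, 3.
Distance 3: 1, 4, 6 — contains 1.

3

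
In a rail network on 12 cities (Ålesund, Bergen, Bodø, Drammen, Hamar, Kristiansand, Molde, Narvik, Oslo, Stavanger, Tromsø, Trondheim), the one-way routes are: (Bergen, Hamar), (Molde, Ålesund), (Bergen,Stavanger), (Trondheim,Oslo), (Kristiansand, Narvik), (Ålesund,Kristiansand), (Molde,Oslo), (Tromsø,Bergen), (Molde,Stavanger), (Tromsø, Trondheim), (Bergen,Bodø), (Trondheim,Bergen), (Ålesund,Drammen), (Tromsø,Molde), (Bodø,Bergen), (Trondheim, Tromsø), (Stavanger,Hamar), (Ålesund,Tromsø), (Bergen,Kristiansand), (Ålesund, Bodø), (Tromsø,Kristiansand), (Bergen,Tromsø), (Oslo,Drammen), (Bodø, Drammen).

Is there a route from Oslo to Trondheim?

Explore from Oslo.
Distance 1: reach Drammen.
The search from Oslo is exhausted; no directed path reaches Trondheim.

No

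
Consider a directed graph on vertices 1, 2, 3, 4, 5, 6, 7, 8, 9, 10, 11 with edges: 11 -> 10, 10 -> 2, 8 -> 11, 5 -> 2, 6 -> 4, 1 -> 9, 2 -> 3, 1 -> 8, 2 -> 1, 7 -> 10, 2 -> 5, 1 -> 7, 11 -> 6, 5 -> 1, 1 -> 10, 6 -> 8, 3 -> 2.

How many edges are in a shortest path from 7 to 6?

6

Distance 0: 7.
Distance 1: 10.
Distance 2: 2.
Distance 3: 1, 3, 5.
Distance 4: 8, 9.
Distance 5: 11.
Distance 6: 6 — contains 6.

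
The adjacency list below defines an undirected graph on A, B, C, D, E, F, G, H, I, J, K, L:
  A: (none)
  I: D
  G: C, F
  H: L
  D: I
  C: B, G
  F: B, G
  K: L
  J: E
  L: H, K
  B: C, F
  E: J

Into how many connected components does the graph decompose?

5

From A: component {A}.
From B: component {B, C, F, G}.
From D: component {D, I}.
From E: component {E, J}.
From H: component {H, K, L}.
That's 5 components.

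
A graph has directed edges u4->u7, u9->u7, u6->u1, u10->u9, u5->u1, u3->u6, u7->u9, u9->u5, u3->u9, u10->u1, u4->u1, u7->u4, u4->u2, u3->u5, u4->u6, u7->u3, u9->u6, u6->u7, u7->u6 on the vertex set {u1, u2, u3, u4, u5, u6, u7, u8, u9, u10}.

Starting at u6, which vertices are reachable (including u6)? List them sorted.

u1, u2, u3, u4, u5, u6, u7, u9

Start at u6.
Its neighbours: u1, u7.
Then their neighbours: u3, u4, u9.
Then next layer: u2, u5.
Nothing further is reachable.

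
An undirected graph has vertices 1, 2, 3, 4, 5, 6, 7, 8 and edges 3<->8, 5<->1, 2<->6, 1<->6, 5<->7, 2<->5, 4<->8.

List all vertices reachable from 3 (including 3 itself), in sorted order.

Start at 3.
Its neighbours: 8.
Then their neighbours: 4.
Nothing further is reachable.

3, 4, 8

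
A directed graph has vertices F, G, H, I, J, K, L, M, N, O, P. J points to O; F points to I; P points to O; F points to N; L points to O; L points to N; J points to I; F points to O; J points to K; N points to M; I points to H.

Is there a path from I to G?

No

Explore from I.
Distance 1: reach H.
The search from I is exhausted; no directed path reaches G.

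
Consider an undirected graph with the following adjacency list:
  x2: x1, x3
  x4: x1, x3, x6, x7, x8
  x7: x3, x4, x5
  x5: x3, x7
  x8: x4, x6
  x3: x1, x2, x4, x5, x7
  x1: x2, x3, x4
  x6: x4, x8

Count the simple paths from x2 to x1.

5

x2–x1
x2–x3–x1
x2–x3–x4–x1
x2–x3–x5–x7–x4–x1
x2–x3–x7–x4–x1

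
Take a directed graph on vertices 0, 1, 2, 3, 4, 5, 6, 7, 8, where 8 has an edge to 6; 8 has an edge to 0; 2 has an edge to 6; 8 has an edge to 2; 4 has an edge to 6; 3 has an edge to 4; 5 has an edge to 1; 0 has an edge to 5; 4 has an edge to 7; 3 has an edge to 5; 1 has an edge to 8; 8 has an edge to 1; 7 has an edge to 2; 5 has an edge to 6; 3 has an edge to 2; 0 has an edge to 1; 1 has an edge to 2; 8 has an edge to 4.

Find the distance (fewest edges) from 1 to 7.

3

Distance 0: 1.
Distance 1: 2, 8.
Distance 2: 0, 4, 6.
Distance 3: 5, 7 — contains 7.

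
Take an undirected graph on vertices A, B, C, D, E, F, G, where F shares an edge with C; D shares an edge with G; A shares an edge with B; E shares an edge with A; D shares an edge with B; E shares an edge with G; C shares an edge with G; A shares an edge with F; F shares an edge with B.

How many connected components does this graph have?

From A: component {A, B, C, D, E, F, G}.
That's 1 component.

1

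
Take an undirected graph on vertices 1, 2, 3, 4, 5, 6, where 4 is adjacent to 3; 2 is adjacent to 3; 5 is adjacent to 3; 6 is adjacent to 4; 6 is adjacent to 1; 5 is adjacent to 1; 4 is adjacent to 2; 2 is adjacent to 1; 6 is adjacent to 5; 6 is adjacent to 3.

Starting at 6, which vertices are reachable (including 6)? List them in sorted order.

Start at 6.
Its neighbours: 1, 3, 4, 5.
Then their neighbours: 2.
Every vertex is now reached.

1, 2, 3, 4, 5, 6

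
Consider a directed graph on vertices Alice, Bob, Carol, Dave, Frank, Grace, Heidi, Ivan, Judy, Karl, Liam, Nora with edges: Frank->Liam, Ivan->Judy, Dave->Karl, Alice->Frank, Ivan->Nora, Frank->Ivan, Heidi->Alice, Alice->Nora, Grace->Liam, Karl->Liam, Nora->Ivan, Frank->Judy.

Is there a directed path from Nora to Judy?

Explore from Nora.
Distance 1: reach Ivan.
Distance 2: reach Judy.
Found Judy.

Yes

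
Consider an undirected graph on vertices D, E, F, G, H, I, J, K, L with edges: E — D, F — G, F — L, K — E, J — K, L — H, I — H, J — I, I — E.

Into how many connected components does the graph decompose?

From D: component {D, E, F, G, H, I, J, K, L}.
That's 1 component.

1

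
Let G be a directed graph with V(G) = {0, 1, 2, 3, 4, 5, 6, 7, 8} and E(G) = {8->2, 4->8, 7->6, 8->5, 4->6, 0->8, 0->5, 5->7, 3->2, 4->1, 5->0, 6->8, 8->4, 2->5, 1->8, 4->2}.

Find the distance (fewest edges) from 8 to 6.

2

Distance 0: 8.
Distance 1: 2, 4, 5.
Distance 2: 0, 1, 6, 7 — contains 6.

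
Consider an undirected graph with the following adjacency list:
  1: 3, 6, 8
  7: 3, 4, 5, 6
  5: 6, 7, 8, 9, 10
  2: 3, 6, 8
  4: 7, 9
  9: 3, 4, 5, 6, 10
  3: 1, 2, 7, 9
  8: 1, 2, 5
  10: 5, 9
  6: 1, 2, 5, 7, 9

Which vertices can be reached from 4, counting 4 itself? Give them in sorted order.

1, 2, 3, 4, 5, 6, 7, 8, 9, 10

Start at 4.
Its neighbours: 7, 9.
Then their neighbours: 3, 5, 6, 10.
Then next layer: 1, 2, 8.
Every vertex is now reached.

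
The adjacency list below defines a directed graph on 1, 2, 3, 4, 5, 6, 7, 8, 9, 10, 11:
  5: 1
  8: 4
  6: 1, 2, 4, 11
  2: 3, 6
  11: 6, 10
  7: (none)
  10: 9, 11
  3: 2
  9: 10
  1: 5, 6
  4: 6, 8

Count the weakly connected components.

From 1: component {1, 2, 3, 4, 5, 6, 8, 9, 10, 11}.
From 7: component {7}.
That's 2 components.

2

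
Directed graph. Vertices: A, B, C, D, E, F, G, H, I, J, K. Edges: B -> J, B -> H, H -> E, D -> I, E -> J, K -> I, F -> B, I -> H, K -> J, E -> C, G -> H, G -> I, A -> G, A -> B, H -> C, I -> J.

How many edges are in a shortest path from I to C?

2

Distance 0: I.
Distance 1: H, J.
Distance 2: C, E — contains C.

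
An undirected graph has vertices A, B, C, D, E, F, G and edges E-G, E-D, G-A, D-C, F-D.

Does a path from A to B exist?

Explore from A.
Distance 1: reach G.
Distance 2: reach E.
Distance 3: reach D.
Distance 4: reach C, F.
The search is exhausted without reaching B; it lies in a different component.

No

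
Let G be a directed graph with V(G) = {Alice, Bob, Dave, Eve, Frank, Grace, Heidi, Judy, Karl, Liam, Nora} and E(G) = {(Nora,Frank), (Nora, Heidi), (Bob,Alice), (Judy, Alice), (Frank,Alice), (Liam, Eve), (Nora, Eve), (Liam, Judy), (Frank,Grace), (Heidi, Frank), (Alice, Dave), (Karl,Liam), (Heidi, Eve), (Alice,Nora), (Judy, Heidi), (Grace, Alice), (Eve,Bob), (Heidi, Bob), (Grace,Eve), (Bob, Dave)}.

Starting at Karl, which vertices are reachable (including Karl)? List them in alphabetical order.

Alice, Bob, Dave, Eve, Frank, Grace, Heidi, Judy, Karl, Liam, Nora

Start at Karl.
Its neighbours: Liam.
Then their neighbours: Eve, Judy.
Then next layer: Alice, Bob, Heidi.
Then next layer: Dave, Frank, Nora.
Then next layer: Grace.
Every vertex is now reached.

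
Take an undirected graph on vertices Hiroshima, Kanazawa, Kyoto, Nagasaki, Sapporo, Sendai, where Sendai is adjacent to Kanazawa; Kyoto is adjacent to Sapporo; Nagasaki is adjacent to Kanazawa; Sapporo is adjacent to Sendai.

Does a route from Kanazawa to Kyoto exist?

Yes

Explore from Kanazawa.
Distance 1: reach Nagasaki, Sendai.
Distance 2: reach Sapporo.
Distance 3: reach Kyoto.
Found Kyoto.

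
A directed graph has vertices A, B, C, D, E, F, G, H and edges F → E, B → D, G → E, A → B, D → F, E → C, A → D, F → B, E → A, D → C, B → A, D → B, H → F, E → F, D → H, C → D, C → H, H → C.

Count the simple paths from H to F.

2

H→C→D→F
H→F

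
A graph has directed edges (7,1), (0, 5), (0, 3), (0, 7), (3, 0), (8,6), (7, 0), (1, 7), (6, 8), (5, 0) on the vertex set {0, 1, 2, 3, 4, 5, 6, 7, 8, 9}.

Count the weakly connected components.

5

From 0: component {0, 1, 3, 5, 7}.
From 2: component {2}.
From 4: component {4}.
From 6: component {6, 8}.
From 9: component {9}.
That's 5 components.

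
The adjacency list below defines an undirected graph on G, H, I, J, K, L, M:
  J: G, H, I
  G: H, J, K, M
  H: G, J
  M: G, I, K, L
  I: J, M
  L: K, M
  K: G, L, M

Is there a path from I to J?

Explore from I.
Distance 1: reach J, M.
Found J.

Yes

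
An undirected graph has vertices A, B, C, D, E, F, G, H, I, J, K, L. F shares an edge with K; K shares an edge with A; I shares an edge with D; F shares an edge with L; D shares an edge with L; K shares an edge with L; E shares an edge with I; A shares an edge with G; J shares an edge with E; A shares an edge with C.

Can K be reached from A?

Explore from A.
Distance 1: reach C, G, K.
Found K.

Yes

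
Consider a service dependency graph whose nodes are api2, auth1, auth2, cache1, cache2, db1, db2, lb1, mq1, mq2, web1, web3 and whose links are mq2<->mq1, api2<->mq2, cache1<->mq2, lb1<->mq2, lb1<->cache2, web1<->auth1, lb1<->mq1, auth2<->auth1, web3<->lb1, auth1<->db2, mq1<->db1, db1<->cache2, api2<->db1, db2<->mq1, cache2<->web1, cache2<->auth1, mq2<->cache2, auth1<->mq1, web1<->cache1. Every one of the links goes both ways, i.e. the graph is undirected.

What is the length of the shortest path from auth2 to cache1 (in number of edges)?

Distance 0: auth2.
Distance 1: auth1.
Distance 2: cache2, db2, mq1, web1.
Distance 3: cache1, db1, lb1, mq2 — contains cache1.

3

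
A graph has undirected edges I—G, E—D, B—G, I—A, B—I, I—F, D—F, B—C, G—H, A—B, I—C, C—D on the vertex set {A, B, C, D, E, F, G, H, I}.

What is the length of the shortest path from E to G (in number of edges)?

4

Distance 0: E.
Distance 1: D.
Distance 2: C, F.
Distance 3: B, I.
Distance 4: A, G — contains G.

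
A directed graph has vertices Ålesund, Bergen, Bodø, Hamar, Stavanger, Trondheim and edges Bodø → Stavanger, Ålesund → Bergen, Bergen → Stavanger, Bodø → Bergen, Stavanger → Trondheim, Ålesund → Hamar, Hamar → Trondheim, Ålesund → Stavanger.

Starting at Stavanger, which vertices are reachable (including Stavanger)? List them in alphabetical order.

Start at Stavanger.
Its neighbours: Trondheim.
Nothing further is reachable.

Stavanger, Trondheim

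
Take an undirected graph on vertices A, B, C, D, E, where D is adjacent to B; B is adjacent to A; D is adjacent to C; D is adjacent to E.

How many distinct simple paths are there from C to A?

C–D–B–A

1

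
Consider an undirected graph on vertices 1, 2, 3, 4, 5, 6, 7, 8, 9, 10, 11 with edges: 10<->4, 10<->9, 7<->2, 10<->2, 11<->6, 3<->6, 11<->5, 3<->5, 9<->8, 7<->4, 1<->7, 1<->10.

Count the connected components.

2

From 1: component {1, 2, 4, 7, 8, 9, 10}.
From 3: component {3, 5, 6, 11}.
That's 2 components.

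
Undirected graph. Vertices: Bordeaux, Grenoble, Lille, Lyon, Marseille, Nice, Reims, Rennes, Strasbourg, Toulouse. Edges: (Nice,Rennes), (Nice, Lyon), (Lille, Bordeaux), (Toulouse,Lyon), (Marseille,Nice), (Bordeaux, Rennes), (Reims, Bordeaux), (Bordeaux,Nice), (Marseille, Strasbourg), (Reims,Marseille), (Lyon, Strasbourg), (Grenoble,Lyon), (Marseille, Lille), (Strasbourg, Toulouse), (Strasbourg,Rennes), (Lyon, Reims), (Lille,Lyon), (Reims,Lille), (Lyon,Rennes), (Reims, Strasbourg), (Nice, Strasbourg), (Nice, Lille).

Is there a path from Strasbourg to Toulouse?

Explore from Strasbourg.
Distance 1: reach Lyon, Marseille, Nice, Reims, Rennes, Toulouse.
Found Toulouse.

Yes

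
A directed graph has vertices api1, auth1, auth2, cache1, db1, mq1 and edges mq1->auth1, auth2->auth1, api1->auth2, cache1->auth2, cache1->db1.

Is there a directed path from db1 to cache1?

db1 has no outgoing edges, so nothing is reachable from it.

No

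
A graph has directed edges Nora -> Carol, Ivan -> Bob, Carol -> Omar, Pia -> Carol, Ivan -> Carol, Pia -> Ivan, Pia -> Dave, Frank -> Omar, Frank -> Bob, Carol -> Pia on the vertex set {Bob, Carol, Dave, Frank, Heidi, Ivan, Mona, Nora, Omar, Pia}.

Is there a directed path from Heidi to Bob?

No

Heidi has no outgoing edges, so nothing is reachable from it.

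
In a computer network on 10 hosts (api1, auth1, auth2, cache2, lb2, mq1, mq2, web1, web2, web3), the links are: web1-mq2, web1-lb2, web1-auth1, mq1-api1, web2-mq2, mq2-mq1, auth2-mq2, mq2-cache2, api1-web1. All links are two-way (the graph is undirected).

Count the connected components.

2

From api1: component {api1, auth1, auth2, cache2, lb2, mq1, mq2, web1, web2}.
From web3: component {web3}.
That's 2 components.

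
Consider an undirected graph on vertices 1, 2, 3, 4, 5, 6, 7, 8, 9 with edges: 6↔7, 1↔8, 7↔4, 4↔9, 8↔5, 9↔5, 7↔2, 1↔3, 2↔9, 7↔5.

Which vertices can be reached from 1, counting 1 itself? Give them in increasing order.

1, 2, 3, 4, 5, 6, 7, 8, 9

Start at 1.
Its neighbours: 3, 8.
Then their neighbours: 5.
Then next layer: 7, 9.
Then next layer: 2, 4, 6.
Every vertex is now reached.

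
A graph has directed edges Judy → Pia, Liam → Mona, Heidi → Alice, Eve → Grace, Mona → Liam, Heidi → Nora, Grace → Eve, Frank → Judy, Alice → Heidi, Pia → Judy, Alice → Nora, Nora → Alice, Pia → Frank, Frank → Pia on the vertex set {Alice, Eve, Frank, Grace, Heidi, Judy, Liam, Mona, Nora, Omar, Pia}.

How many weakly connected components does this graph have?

5

From Alice: component {Alice, Heidi, Nora}.
From Eve: component {Eve, Grace}.
From Frank: component {Frank, Judy, Pia}.
From Liam: component {Liam, Mona}.
From Omar: component {Omar}.
That's 5 components.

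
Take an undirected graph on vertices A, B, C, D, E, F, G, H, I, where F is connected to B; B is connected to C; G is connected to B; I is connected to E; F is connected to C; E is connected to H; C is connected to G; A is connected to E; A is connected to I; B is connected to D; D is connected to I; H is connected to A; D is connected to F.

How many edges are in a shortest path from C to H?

Distance 0: C.
Distance 1: B, F, G.
Distance 2: D.
Distance 3: I.
Distance 4: A, E.
Distance 5: H — contains H.

5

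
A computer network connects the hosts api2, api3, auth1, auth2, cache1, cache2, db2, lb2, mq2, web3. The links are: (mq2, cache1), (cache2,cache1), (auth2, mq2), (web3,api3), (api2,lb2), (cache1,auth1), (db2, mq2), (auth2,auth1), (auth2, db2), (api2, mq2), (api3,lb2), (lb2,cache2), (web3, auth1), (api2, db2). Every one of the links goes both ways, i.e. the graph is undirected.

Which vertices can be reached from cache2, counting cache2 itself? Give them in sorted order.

Start at cache2.
Its neighbours: cache1, lb2.
Then their neighbours: api2, api3, auth1, mq2.
Then next layer: auth2, db2, web3.
Every vertex is now reached.

api2, api3, auth1, auth2, cache1, cache2, db2, lb2, mq2, web3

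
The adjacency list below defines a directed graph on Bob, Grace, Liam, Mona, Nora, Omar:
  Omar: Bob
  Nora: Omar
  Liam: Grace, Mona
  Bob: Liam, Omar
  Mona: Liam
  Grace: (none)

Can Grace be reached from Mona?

Explore from Mona.
Distance 1: reach Liam.
Distance 2: reach Grace.
Found Grace.

Yes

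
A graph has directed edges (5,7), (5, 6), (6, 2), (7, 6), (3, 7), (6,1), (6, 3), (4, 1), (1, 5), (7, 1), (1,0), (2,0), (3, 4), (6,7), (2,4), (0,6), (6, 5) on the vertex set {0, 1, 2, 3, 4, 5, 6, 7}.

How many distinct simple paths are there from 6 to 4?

6→2→4
6→3→4

2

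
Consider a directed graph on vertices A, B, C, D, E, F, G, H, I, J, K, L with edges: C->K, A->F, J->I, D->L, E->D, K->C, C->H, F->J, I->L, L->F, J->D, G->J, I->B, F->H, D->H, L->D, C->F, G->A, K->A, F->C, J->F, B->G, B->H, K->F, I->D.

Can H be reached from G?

Yes

Explore from G.
Distance 1: reach A, J.
Distance 2: reach D, F, I.
Distance 3: reach B, C, H, L.
Found H.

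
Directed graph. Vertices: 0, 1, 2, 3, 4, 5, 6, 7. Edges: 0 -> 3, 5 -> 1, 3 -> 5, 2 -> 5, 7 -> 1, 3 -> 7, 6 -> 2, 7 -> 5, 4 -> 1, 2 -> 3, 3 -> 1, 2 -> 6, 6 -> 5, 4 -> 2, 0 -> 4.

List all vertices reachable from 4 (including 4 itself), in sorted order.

Start at 4.
Its neighbours: 1, 2.
Then their neighbours: 3, 5, 6.
Then next layer: 7.
Nothing further is reachable.

1, 2, 3, 4, 5, 6, 7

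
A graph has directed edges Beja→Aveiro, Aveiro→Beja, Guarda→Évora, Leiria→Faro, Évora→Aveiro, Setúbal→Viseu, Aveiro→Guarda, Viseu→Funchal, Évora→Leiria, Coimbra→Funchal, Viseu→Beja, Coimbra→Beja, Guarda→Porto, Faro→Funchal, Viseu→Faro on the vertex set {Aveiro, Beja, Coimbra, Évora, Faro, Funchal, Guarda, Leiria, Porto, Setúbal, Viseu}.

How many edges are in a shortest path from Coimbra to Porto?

Distance 0: Coimbra.
Distance 1: Beja, Funchal.
Distance 2: Aveiro.
Distance 3: Guarda.
Distance 4: Évora, Porto — contains Porto.

4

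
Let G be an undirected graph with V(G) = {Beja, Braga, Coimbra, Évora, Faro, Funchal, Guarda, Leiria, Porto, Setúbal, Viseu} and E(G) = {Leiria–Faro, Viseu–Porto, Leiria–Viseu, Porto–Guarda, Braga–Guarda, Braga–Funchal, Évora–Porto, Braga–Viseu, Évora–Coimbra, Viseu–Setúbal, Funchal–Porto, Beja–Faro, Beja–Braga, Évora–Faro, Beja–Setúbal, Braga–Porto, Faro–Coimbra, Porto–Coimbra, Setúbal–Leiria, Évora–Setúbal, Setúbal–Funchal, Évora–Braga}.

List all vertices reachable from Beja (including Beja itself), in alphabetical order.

Beja, Braga, Coimbra, Évora, Faro, Funchal, Guarda, Leiria, Porto, Setúbal, Viseu

Start at Beja.
Its neighbours: Braga, Faro, Setúbal.
Then their neighbours: Coimbra, Évora, Funchal, Guarda, Leiria, Porto, Viseu.
Every vertex is now reached.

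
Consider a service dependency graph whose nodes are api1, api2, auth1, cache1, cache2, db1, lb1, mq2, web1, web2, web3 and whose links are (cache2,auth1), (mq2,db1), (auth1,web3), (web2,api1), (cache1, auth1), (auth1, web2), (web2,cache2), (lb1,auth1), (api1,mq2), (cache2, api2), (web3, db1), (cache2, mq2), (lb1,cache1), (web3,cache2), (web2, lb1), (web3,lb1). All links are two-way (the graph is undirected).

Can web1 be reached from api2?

Explore from api2.
Distance 1: reach cache2.
Distance 2: reach auth1, mq2, web2, web3.
Distance 3: reach api1, cache1, db1, lb1.
The search is exhausted without reaching web1; it lies in a different component.

No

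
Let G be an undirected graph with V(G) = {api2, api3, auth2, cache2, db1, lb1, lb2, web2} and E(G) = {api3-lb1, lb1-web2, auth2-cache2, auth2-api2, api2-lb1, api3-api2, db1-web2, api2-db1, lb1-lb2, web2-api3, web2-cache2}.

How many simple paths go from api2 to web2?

api2–api3–lb1–web2
api2–api3–web2
api2–auth2–cache2–web2
api2–db1–web2
api2–lb1–api3–web2
api2–lb1–web2

6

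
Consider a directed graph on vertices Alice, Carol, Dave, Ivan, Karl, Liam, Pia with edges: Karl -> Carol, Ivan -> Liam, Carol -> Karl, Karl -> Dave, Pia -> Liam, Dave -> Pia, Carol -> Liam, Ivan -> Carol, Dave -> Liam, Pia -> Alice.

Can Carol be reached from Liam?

No

Liam has no outgoing edges, so nothing is reachable from it.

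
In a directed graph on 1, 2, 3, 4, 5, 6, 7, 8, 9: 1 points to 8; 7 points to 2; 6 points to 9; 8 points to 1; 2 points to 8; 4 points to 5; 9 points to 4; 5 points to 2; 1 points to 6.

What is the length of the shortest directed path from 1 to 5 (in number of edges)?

Distance 0: 1.
Distance 1: 6, 8.
Distance 2: 9.
Distance 3: 4.
Distance 4: 5 — contains 5.

4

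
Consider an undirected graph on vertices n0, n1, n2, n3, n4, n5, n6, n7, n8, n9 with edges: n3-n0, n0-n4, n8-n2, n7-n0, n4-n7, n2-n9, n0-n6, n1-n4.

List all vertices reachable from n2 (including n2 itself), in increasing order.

Start at n2.
Its neighbours: n8, n9.
Nothing further is reachable.

n2, n8, n9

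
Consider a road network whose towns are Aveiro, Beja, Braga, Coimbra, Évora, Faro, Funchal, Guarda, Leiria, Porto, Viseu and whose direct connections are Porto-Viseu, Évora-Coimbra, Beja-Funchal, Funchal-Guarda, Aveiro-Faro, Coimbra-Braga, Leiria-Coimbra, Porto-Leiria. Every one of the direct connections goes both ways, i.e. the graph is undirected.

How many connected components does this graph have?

3

From Aveiro: component {Aveiro, Faro}.
From Beja: component {Beja, Funchal, Guarda}.
From Braga: component {Braga, Coimbra, Évora, Leiria, Porto, Viseu}.
That's 3 components.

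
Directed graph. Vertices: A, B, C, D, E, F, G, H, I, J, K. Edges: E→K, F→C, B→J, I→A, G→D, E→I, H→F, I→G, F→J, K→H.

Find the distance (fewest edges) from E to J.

Distance 0: E.
Distance 1: I, K.
Distance 2: A, G, H.
Distance 3: D, F.
Distance 4: C, J — contains J.

4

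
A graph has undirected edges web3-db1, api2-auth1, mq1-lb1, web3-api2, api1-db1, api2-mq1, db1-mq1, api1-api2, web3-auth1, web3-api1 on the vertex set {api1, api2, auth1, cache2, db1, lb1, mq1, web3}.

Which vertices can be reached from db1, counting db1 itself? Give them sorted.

api1, api2, auth1, db1, lb1, mq1, web3

Start at db1.
Its neighbours: api1, mq1, web3.
Then their neighbours: api2, auth1, lb1.
Nothing further is reachable.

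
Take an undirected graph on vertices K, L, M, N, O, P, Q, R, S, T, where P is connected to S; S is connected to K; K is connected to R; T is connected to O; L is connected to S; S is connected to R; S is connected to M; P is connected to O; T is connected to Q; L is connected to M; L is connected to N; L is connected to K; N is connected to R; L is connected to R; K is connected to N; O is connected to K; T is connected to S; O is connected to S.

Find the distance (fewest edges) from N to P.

Distance 0: N.
Distance 1: K, L, R.
Distance 2: M, O, S.
Distance 3: P, T — contains P.

3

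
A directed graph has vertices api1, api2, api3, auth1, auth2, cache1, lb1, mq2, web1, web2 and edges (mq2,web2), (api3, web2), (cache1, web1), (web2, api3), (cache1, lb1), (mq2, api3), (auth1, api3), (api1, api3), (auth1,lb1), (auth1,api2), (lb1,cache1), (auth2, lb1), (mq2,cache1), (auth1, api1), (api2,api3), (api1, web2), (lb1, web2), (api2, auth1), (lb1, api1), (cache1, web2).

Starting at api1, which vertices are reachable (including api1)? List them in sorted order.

api1, api3, web2

Start at api1.
Its neighbours: api3, web2.
Nothing further is reachable.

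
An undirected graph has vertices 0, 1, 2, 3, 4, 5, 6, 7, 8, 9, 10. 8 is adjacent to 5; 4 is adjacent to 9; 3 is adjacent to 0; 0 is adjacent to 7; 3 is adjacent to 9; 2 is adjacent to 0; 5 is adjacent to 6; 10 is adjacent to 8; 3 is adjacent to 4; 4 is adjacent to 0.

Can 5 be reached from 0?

No

Explore from 0.
Distance 1: reach 2, 3, 4, 7.
Distance 2: reach 9.
The search is exhausted without reaching 5; it lies in a different component.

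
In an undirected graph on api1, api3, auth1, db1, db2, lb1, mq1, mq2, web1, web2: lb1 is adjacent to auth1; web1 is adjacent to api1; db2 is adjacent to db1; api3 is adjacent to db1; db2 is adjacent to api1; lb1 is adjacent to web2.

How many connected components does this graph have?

From api1: component {api1, api3, db1, db2, web1}.
From auth1: component {auth1, lb1, web2}.
From mq1: component {mq1}.
From mq2: component {mq2}.
That's 4 components.

4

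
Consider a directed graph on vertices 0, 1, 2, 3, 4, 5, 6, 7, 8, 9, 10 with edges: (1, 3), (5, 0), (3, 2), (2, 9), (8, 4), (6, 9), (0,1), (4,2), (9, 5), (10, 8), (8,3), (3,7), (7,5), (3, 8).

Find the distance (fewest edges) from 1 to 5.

Distance 0: 1.
Distance 1: 3.
Distance 2: 2, 7, 8.
Distance 3: 4, 5, 9 — contains 5.

3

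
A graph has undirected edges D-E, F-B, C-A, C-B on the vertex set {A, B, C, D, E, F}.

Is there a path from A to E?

Explore from A.
Distance 1: reach C.
Distance 2: reach B.
Distance 3: reach F.
The search is exhausted without reaching E; it lies in a different component.

No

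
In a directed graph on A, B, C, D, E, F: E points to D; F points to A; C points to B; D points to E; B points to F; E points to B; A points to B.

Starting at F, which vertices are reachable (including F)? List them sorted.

Start at F.
Its neighbours: A.
Then their neighbours: B.
Nothing further is reachable.

A, B, F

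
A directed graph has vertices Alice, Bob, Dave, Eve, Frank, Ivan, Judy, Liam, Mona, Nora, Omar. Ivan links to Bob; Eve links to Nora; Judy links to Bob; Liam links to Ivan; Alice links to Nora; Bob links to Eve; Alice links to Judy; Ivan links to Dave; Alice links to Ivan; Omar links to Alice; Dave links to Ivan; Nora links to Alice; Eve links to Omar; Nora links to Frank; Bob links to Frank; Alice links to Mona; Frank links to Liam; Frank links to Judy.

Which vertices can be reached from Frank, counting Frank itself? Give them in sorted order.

Alice, Bob, Dave, Eve, Frank, Ivan, Judy, Liam, Mona, Nora, Omar

Start at Frank.
Its neighbours: Judy, Liam.
Then their neighbours: Bob, Ivan.
Then next layer: Dave, Eve.
Then next layer: Nora, Omar.
Then next layer: Alice.
Then next layer: Mona.
Every vertex is now reached.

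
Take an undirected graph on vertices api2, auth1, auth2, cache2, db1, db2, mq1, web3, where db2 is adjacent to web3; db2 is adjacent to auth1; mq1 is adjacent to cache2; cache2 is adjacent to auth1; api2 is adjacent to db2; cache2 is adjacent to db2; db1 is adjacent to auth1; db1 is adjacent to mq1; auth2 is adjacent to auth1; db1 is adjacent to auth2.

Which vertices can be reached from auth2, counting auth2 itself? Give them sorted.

Start at auth2.
Its neighbours: auth1, db1.
Then their neighbours: cache2, db2, mq1.
Then next layer: api2, web3.
Every vertex is now reached.

api2, auth1, auth2, cache2, db1, db2, mq1, web3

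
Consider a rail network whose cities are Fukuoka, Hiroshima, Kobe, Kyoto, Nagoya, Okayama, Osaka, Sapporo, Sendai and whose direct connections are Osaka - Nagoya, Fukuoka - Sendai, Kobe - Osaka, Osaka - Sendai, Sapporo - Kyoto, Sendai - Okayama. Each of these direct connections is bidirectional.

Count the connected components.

3

From Fukuoka: component {Fukuoka, Kobe, Nagoya, Okayama, Osaka, Sendai}.
From Hiroshima: component {Hiroshima}.
From Kyoto: component {Kyoto, Sapporo}.
That's 3 components.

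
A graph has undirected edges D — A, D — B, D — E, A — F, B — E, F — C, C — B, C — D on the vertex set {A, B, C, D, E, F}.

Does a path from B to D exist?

Yes

Explore from B.
Distance 1: reach C, D, E.
Found D.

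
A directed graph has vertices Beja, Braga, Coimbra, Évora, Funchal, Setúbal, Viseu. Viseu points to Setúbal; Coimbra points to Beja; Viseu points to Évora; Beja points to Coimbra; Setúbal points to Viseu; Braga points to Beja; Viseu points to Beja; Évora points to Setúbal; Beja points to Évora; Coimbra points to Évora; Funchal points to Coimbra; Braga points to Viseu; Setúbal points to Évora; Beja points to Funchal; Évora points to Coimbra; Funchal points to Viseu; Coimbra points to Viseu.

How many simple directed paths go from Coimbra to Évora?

Coimbra→Beja→Évora
Coimbra→Beja→Funchal→Viseu→Évora
Coimbra→Beja→Funchal→Viseu→Setúbal→Évora
Coimbra→Évora
Coimbra→Viseu→Beja→Évora
Coimbra→Viseu→Évora
Coimbra→Viseu→Setúbal→Évora

7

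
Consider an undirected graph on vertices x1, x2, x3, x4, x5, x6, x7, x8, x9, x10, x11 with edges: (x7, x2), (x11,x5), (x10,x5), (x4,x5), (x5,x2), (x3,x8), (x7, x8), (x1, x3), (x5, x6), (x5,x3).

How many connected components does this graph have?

From x1: component {x1, x2, x3, x4, x5, x6, x7, x8, x10, x11}.
From x9: component {x9}.
That's 2 components.

2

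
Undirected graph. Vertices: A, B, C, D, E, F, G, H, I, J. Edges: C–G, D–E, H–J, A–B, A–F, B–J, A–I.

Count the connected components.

3

From A: component {A, B, F, H, I, J}.
From C: component {C, G}.
From D: component {D, E}.
That's 3 components.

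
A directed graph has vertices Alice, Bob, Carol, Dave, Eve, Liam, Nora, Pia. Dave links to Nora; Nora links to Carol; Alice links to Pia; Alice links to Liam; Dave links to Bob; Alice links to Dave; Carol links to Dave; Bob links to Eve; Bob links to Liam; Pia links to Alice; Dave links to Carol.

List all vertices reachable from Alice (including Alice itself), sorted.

Start at Alice.
Its neighbours: Dave, Liam, Pia.
Then their neighbours: Bob, Carol, Nora.
Then next layer: Eve.
Every vertex is now reached.

Alice, Bob, Carol, Dave, Eve, Liam, Nora, Pia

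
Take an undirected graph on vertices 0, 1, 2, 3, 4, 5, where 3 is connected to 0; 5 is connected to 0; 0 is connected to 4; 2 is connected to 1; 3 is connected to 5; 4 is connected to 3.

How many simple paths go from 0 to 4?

3

0–3–4
0–4
0–5–3–4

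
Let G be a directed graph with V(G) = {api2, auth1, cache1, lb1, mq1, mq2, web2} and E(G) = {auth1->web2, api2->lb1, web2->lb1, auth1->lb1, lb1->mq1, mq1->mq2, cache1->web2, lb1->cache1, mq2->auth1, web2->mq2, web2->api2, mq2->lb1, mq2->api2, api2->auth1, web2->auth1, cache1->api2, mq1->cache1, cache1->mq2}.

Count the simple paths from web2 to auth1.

17

web2→api2→auth1
web2→api2→lb1→cache1→mq2→auth1
web2→api2→lb1→mq1→cache1→mq2→auth1
web2→api2→lb1→mq1→mq2→auth1
web2→auth1
web2→lb1→cache1→api2→auth1
web2→lb1→cache1→mq2→api2→auth1
web2→lb1→cache1→mq2→auth1
... and 9 more.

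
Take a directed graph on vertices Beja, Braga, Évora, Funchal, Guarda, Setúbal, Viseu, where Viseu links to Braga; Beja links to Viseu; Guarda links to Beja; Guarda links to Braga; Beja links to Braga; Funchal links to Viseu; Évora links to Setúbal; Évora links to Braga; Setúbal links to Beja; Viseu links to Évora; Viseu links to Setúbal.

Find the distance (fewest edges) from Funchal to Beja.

3

Distance 0: Funchal.
Distance 1: Viseu.
Distance 2: Braga, Évora, Setúbal.
Distance 3: Beja — contains Beja.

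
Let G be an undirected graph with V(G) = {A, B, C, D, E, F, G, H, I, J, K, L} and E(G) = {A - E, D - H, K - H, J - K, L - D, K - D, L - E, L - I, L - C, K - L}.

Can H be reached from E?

Yes

Explore from E.
Distance 1: reach A, L.
Distance 2: reach C, D, I, K.
Distance 3: reach H, J.
Found H.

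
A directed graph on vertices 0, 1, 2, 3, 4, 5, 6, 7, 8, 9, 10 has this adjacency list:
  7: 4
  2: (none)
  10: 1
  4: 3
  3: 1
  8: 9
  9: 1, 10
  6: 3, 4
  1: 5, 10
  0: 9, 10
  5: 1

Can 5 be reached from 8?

Explore from 8.
Distance 1: reach 9.
Distance 2: reach 1, 10.
Distance 3: reach 5.
Found 5.

Yes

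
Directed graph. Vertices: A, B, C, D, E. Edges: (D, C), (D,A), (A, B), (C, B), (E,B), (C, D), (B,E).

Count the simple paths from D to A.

D→A

1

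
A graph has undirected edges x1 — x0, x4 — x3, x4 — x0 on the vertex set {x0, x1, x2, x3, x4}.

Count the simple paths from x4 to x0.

x4–x0

1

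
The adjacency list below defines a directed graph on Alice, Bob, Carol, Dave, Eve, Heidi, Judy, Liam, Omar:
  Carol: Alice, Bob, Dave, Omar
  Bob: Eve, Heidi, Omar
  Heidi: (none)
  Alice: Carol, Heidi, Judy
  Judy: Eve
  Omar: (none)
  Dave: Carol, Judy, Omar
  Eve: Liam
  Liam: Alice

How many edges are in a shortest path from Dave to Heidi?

3

Distance 0: Dave.
Distance 1: Carol, Judy, Omar.
Distance 2: Alice, Bob, Eve.
Distance 3: Heidi, Liam — contains Heidi.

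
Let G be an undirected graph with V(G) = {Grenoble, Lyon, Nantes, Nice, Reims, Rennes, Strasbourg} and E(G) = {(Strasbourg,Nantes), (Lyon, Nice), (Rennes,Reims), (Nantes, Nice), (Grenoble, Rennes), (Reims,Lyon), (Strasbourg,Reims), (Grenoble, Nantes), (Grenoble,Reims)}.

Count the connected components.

1

From Grenoble: component {Grenoble, Lyon, Nantes, Nice, Reims, Rennes, Strasbourg}.
That's 1 component.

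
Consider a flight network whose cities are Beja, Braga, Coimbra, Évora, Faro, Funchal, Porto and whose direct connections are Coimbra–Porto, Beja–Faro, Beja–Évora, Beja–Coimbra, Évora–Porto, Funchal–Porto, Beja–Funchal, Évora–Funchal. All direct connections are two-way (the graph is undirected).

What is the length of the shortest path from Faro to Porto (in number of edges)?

3

Distance 0: Faro.
Distance 1: Beja.
Distance 2: Coimbra, Évora, Funchal.
Distance 3: Porto — contains Porto.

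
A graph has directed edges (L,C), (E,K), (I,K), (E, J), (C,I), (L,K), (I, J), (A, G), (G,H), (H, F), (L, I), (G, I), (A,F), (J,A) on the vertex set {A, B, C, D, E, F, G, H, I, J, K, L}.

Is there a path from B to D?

B has no outgoing edges, so nothing is reachable from it.

No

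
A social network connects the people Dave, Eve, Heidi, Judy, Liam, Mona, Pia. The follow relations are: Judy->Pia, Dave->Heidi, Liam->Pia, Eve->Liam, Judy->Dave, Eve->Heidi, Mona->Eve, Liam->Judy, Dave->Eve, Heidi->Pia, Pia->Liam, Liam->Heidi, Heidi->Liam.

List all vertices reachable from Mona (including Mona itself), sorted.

Start at Mona.
Its neighbours: Eve.
Then their neighbours: Heidi, Liam.
Then next layer: Judy, Pia.
Then next layer: Dave.
Every vertex is now reached.

Dave, Eve, Heidi, Judy, Liam, Mona, Pia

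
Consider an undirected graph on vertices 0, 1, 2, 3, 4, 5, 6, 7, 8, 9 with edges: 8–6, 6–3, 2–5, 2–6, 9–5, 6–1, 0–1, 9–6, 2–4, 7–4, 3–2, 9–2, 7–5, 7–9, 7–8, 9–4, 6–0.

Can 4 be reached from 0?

Explore from 0.
Distance 1: reach 1, 6.
Distance 2: reach 2, 3, 8, 9.
Distance 3: reach 4, 5, 7.
Found 4.

Yes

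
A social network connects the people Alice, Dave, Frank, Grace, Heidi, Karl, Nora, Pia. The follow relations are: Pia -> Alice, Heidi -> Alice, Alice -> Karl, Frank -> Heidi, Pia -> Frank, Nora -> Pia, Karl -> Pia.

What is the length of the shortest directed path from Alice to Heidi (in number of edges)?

Distance 0: Alice.
Distance 1: Karl.
Distance 2: Pia.
Distance 3: Frank.
Distance 4: Heidi — contains Heidi.

4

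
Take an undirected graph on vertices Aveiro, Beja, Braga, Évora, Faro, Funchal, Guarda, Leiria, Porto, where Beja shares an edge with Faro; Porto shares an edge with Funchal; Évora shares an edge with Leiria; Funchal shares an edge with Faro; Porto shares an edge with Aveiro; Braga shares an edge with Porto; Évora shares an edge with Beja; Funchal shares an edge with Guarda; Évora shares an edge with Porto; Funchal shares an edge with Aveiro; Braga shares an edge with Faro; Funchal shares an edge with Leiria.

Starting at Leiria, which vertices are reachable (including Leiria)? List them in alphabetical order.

Start at Leiria.
Its neighbours: Évora, Funchal.
Then their neighbours: Aveiro, Beja, Faro, Guarda, Porto.
Then next layer: Braga.
Every vertex is now reached.

Aveiro, Beja, Braga, Évora, Faro, Funchal, Guarda, Leiria, Porto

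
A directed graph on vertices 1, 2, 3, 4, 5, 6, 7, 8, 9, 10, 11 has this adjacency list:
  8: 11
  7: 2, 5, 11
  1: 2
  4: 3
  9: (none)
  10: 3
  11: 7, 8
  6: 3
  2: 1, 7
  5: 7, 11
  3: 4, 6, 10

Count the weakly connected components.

3

From 1: component {1, 2, 5, 7, 8, 11}.
From 3: component {3, 4, 6, 10}.
From 9: component {9}.
That's 3 components.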